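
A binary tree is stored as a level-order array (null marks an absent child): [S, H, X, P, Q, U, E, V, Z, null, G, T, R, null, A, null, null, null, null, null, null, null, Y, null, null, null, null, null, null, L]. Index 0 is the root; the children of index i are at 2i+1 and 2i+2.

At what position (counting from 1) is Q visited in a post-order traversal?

Post-order visits the left subtree, then the right subtree, then the node.
At S: go left to H.
  At H: go left to P.
    At P: go left to V.
      V is a leaf — visit V.
    At P: go right to Z.
      Z is a leaf — visit Z.
    Visit P.
  At H: go right to Q.
    At Q: no left child.
    At Q: go right to G.
      At G: no left child.
      At G: go right to Y.
        Y is a leaf — visit Y.
      Visit G.
    Visit Q.
  Visit H.
At S: go right to X.
  At X: go left to U.
    At U: go left to T.
      T is a leaf — visit T.
    At U: go right to R.
      R is a leaf — visit R.
    Visit U.
  At X: go right to E.
    At E: no left child.
    At E: go right to A.
      At A: go left to L.
        L is a leaf — visit L.
      At A: no right child.
      Visit A.
    Visit E.
  Visit X.
Visit S.
Full post-order sequence: V, Z, P, Y, G, Q, H, T, R, U, L, A, E, X, S.

6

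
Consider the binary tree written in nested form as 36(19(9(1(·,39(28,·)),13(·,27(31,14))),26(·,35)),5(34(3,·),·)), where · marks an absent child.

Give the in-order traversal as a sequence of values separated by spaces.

1 28 39 9 13 31 27 14 19 26 35 36 3 34 5

In-order visits the left subtree, then the node, then the right subtree.
At 36: go left to 19.
  At 19: go left to 9.
    At 9: go left to 1.
      At 1: no left child.
      Visit 1.
      At 1: go right to 39.
        At 39: go left to 28.
          28 is a leaf — visit 28.
        Visit 39.
        At 39: no right child.
    Visit 9.
    At 9: go right to 13.
      At 13: no left child.
      Visit 13.
      At 13: go right to 27.
        At 27: go left to 31.
          31 is a leaf — visit 31.
        Visit 27.
        At 27: go right to 14.
          14 is a leaf — visit 14.
  Visit 19.
  At 19: go right to 26.
    At 26: no left child.
    Visit 26.
    At 26: go right to 35.
      35 is a leaf — visit 35.
Visit 36.
At 36: go right to 5.
  At 5: go left to 34.
    At 34: go left to 3.
      3 is a leaf — visit 3.
    Visit 34.
    At 34: no right child.
  Visit 5.
  At 5: no right child.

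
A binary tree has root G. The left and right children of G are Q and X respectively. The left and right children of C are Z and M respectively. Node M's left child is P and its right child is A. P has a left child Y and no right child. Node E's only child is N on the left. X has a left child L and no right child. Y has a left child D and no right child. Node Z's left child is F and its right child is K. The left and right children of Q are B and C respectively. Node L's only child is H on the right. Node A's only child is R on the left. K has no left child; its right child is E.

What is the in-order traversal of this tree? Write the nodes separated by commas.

In-order visits the left subtree, then the node, then the right subtree.
At G: go left to Q.
  At Q: go left to B.
    B is a leaf — visit B.
  Visit Q.
  At Q: go right to C.
    At C: go left to Z.
      At Z: go left to F.
        F is a leaf — visit F.
      Visit Z.
      At Z: go right to K.
        At K: no left child.
        Visit K.
        At K: go right to E.
          At E: go left to N.
            N is a leaf — visit N.
          Visit E.
          At E: no right child.
    Visit C.
    At C: go right to M.
      At M: go left to P.
        At P: go left to Y.
          At Y: go left to D.
            D is a leaf — visit D.
          Visit Y.
          At Y: no right child.
        Visit P.
        At P: no right child.
      Visit M.
      At M: go right to A.
        At A: go left to R.
          R is a leaf — visit R.
        Visit A.
        At A: no right child.
Visit G.
At G: go right to X.
  At X: go left to L.
    At L: no left child.
    Visit L.
    At L: go right to H.
      H is a leaf — visit H.
  Visit X.
  At X: no right child.

B, Q, F, Z, K, N, E, C, D, Y, P, M, R, A, G, L, H, X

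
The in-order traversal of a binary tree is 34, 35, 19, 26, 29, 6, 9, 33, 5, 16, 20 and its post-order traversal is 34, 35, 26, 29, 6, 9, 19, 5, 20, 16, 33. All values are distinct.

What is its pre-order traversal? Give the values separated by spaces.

The last element of post-order is the root; it splits in-order into left and right subtrees.
Root 33: left subtree has 7 nodes {34, 35, 19, 26, 29, 6, 9}, right has 3 {5, 16, 20}.
  Root 19: left subtree has 2 nodes {34, 35}, right has 4 {26, 29, 6, 9}.
    Root 35: left subtree has 1 node {34}, right has 0 { }.
    Root 9: left subtree has 3 nodes {26, 29, 6}, right has 0 { }.
      Root 6: left subtree has 2 nodes {26, 29}, right has 0 { }.
        Root 29: left subtree has 1 node {26}, right has 0 { }.
  Root 16: left subtree has 1 node {5}, right has 1 {20}.

33 19 35 34 9 6 29 26 16 5 20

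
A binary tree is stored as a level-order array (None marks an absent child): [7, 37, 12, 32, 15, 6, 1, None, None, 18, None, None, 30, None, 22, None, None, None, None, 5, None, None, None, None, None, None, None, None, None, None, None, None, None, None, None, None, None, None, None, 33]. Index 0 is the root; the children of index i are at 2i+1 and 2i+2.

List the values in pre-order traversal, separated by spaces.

Pre-order visits the node, then its left subtree, then its right subtree.
Visit 7.
At 7: go left to 37.
  Visit 37.
  At 37: go left to 32.
    32 is a leaf — visit 32.
  At 37: go right to 15.
    Visit 15.
    At 15: go left to 18.
      Visit 18.
      At 18: go left to 5.
        Visit 5.
        At 5: go left to 33.
          33 is a leaf — visit 33.
        At 5: no right child.
      At 18: no right child.
    At 15: no right child.
At 7: go right to 12.
  Visit 12.
  At 12: go left to 6.
    Visit 6.
    At 6: no left child.
    At 6: go right to 30.
      30 is a leaf — visit 30.
  At 12: go right to 1.
    Visit 1.
    At 1: no left child.
    At 1: go right to 22.
      22 is a leaf — visit 22.

7 37 32 15 18 5 33 12 6 30 1 22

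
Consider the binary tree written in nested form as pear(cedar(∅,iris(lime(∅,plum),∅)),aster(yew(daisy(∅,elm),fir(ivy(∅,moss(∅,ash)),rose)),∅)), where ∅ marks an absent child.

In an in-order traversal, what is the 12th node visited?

fir

In-order visits the left subtree, then the node, then the right subtree.
At pear: go left to cedar.
  At cedar: no left child.
  Visit cedar.
  At cedar: go right to iris.
    At iris: go left to lime.
      At lime: no left child.
      Visit lime.
      At lime: go right to plum.
        plum is a leaf — visit plum.
    Visit iris.
    At iris: no right child.
Visit pear.
At pear: go right to aster.
  At aster: go left to yew.
    At yew: go left to daisy.
      At daisy: no left child.
      Visit daisy.
      At daisy: go right to elm.
        elm is a leaf — visit elm.
    Visit yew.
    At yew: go right to fir.
      At fir: go left to ivy.
        At ivy: no left child.
        Visit ivy.
        At ivy: go right to moss.
          At moss: no left child.
          Visit moss.
          At moss: go right to ash.
            ash is a leaf — visit ash.
      Visit fir.
      At fir: go right to rose.
        rose is a leaf — visit rose.
  Visit aster.
  At aster: no right child.
Full in-order sequence: cedar, lime, plum, iris, pear, daisy, elm, yew, ivy, moss, ash, fir, rose, aster.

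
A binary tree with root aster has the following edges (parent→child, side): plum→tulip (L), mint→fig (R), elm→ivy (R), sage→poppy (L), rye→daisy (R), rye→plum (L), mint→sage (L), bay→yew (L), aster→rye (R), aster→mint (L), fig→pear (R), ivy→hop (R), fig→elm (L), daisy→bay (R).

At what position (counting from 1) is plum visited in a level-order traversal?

6

Level-order visits nodes level by level from the root, left to right within each level.
Level 0: aster
Level 1: mint, rye
Level 2: sage, fig, plum, daisy
Level 3: poppy, elm, pear, tulip, bay
Level 4: ivy, yew
Level 5: hop
Full level-order sequence: aster, mint, rye, sage, fig, plum, daisy, poppy, elm, pear, tulip, bay, ivy, yew, hop.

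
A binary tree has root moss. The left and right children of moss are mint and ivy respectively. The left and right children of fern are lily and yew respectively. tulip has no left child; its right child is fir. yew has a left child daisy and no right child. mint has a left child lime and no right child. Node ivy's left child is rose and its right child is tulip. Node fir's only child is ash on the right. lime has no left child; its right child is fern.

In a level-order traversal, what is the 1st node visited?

moss

Level-order visits nodes level by level from the root, left to right within each level.
Level 0: moss
Level 1: mint, ivy
Level 2: lime, rose, tulip
Level 3: fern, fir
Level 4: lily, yew, ash
Level 5: daisy
Full level-order sequence: moss, mint, ivy, lime, rose, tulip, fern, fir, lily, yew, ash, daisy.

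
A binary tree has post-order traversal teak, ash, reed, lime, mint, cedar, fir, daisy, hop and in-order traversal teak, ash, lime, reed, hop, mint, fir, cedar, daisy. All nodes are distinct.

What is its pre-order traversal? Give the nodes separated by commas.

The last element of post-order is the root; it splits in-order into left and right subtrees.
Root hop: left subtree has 4 nodes {teak, ash, lime, reed}, right has 4 {mint, fir, cedar, daisy}.
  Root lime: left subtree has 2 nodes {teak, ash}, right has 1 {reed}.
    Root ash: left subtree has 1 node {teak}, right has 0 { }.
  Root daisy: left subtree has 3 nodes {mint, fir, cedar}, right has 0 { }.
    Root fir: left subtree has 1 node {mint}, right has 1 {cedar}.

hop, lime, ash, teak, reed, daisy, fir, mint, cedar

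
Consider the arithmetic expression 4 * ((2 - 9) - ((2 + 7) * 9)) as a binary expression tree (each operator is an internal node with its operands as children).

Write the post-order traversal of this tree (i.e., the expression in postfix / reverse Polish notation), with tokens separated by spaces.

4 2 9 - 2 7 + 9 * - *

Post-order on an expression tree gives postfix notation: for each operator, emit left operand, right operand, then the operator.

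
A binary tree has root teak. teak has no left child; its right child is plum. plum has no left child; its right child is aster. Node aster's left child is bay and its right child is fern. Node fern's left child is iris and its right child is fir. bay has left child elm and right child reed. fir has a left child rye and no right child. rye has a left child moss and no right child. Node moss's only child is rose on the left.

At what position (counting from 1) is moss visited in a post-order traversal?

6

Post-order visits the left subtree, then the right subtree, then the node.
At teak: no left child.
At teak: go right to plum.
  At plum: no left child.
  At plum: go right to aster.
    At aster: go left to bay.
      At bay: go left to elm.
        elm is a leaf — visit elm.
      At bay: go right to reed.
        reed is a leaf — visit reed.
      Visit bay.
    At aster: go right to fern.
      At fern: go left to iris.
        iris is a leaf — visit iris.
      At fern: go right to fir.
        At fir: go left to rye.
          At rye: go left to moss.
            At moss: go left to rose.
              rose is a leaf — visit rose.
            At moss: no right child.
            Visit moss.
          At rye: no right child.
          Visit rye.
        At fir: no right child.
        Visit fir.
      Visit fern.
    Visit aster.
  Visit plum.
Visit teak.
Full post-order sequence: elm, reed, bay, iris, rose, moss, rye, fir, fern, aster, plum, teak.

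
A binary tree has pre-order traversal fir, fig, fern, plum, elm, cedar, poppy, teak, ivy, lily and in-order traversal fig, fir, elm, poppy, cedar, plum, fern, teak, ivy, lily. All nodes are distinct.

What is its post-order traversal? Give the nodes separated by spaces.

The first element of pre-order is the root; it splits in-order into left and right subtrees.
Root fir: left subtree has 1 node {fig}, right has 8 {elm, poppy, cedar, plum, fern, teak, ivy, lily}.
  Root fern: left subtree has 4 nodes {elm, poppy, cedar, plum}, right has 3 {teak, ivy, lily}.
    Root plum: left subtree has 3 nodes {elm, poppy, cedar}, right has 0 { }.
      Root elm: left subtree has 0 nodes { }, right has 2 {poppy, cedar}.
        Root cedar: left subtree has 1 node {poppy}, right has 0 { }.
    Root teak: left subtree has 0 nodes { }, right has 2 {ivy, lily}.
      Root ivy: left subtree has 0 nodes { }, right has 1 {lily}.

fig poppy cedar elm plum lily ivy teak fern fir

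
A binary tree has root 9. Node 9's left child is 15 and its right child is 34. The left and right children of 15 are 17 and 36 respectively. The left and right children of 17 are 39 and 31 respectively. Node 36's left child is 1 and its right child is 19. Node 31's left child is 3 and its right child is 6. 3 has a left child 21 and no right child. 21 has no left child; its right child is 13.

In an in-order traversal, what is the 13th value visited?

34

In-order visits the left subtree, then the node, then the right subtree.
At 9: go left to 15.
  At 15: go left to 17.
    At 17: go left to 39.
      39 is a leaf — visit 39.
    Visit 17.
    At 17: go right to 31.
      At 31: go left to 3.
        At 3: go left to 21.
          At 21: no left child.
          Visit 21.
          At 21: go right to 13.
            13 is a leaf — visit 13.
        Visit 3.
        At 3: no right child.
      Visit 31.
      At 31: go right to 6.
        6 is a leaf — visit 6.
  Visit 15.
  At 15: go right to 36.
    At 36: go left to 1.
      1 is a leaf — visit 1.
    Visit 36.
    At 36: go right to 19.
      19 is a leaf — visit 19.
Visit 9.
At 9: go right to 34.
  34 is a leaf — visit 34.
Full in-order sequence: 39, 17, 21, 13, 3, 31, 6, 15, 1, 36, 19, 9, 34.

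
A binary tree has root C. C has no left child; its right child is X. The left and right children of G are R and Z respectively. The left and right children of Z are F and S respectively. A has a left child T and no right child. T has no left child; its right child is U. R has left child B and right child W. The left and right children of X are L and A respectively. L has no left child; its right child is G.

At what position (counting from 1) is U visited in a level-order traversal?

Level-order visits nodes level by level from the root, left to right within each level.
Level 0: C
Level 1: X
Level 2: L, A
Level 3: G, T
Level 4: R, Z, U
Level 5: B, W, F, S
Full level-order sequence: C, X, L, A, G, T, R, Z, U, B, W, F, S.

9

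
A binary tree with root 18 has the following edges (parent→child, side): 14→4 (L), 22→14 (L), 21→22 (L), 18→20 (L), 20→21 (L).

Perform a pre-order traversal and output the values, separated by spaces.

18 20 21 22 14 4

Pre-order visits the node, then its left subtree, then its right subtree.
Visit 18.
At 18: go left to 20.
  Visit 20.
  At 20: go left to 21.
    Visit 21.
    At 21: go left to 22.
      Visit 22.
      At 22: go left to 14.
        Visit 14.
        At 14: go left to 4.
          4 is a leaf — visit 4.
        At 14: no right child.
      At 22: no right child.
    At 21: no right child.
  At 20: no right child.
At 18: no right child.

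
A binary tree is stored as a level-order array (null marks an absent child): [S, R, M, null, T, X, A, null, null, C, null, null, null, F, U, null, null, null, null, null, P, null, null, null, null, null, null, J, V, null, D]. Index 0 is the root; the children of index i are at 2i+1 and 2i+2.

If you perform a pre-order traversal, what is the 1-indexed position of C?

Pre-order visits the node, then its left subtree, then its right subtree.
Visit S.
At S: go left to R.
  Visit R.
  At R: no left child.
  At R: go right to T.
    Visit T.
    At T: go left to C.
      Visit C.
      At C: no left child.
      At C: go right to P.
        P is a leaf — visit P.
    At T: no right child.
At S: go right to M.
  Visit M.
  At M: go left to X.
    X is a leaf — visit X.
  At M: go right to A.
    Visit A.
    At A: go left to F.
      Visit F.
      At F: go left to J.
        J is a leaf — visit J.
      At F: go right to V.
        V is a leaf — visit V.
    At A: go right to U.
      Visit U.
      At U: no left child.
      At U: go right to D.
        D is a leaf — visit D.
Full pre-order sequence: S, R, T, C, P, M, X, A, F, J, V, U, D.

4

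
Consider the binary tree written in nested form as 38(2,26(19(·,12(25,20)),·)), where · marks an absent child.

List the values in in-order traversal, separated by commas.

2, 38, 19, 25, 12, 20, 26

In-order visits the left subtree, then the node, then the right subtree.
At 38: go left to 2.
  2 is a leaf — visit 2.
Visit 38.
At 38: go right to 26.
  At 26: go left to 19.
    At 19: no left child.
    Visit 19.
    At 19: go right to 12.
      At 12: go left to 25.
        25 is a leaf — visit 25.
      Visit 12.
      At 12: go right to 20.
        20 is a leaf — visit 20.
  Visit 26.
  At 26: no right child.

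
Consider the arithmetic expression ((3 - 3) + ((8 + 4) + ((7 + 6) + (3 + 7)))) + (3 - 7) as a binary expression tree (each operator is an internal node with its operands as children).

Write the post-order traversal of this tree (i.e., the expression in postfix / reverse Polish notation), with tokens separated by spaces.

Post-order on an expression tree gives postfix notation: for each operator, emit left operand, right operand, then the operator.

3 3 - 8 4 + 7 6 + 3 7 + + + + 3 7 - +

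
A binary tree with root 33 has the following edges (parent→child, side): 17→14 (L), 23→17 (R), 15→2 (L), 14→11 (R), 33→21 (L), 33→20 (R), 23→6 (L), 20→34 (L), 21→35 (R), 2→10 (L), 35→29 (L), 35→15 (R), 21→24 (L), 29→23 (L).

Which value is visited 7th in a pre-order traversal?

6

Pre-order visits the node, then its left subtree, then its right subtree.
Visit 33.
At 33: go left to 21.
  Visit 21.
  At 21: go left to 24.
    24 is a leaf — visit 24.
  At 21: go right to 35.
    Visit 35.
    At 35: go left to 29.
      Visit 29.
      At 29: go left to 23.
        Visit 23.
        At 23: go left to 6.
          6 is a leaf — visit 6.
        At 23: go right to 17.
          Visit 17.
          At 17: go left to 14.
            Visit 14.
            At 14: no left child.
            At 14: go right to 11.
              11 is a leaf — visit 11.
          At 17: no right child.
      At 29: no right child.
    At 35: go right to 15.
      Visit 15.
      At 15: go left to 2.
        Visit 2.
        At 2: go left to 10.
          10 is a leaf — visit 10.
        At 2: no right child.
      At 15: no right child.
At 33: go right to 20.
  Visit 20.
  At 20: go left to 34.
    34 is a leaf — visit 34.
  At 20: no right child.
Full pre-order sequence: 33, 21, 24, 35, 29, 23, 6, 17, 14, 11, 15, 2, 10, 20, 34.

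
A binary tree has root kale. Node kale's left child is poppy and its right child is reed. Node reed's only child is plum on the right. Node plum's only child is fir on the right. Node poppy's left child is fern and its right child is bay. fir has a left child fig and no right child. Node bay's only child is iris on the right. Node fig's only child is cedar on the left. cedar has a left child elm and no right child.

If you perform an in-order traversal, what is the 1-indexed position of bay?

In-order visits the left subtree, then the node, then the right subtree.
At kale: go left to poppy.
  At poppy: go left to fern.
    fern is a leaf — visit fern.
  Visit poppy.
  At poppy: go right to bay.
    At bay: no left child.
    Visit bay.
    At bay: go right to iris.
      iris is a leaf — visit iris.
Visit kale.
At kale: go right to reed.
  At reed: no left child.
  Visit reed.
  At reed: go right to plum.
    At plum: no left child.
    Visit plum.
    At plum: go right to fir.
      At fir: go left to fig.
        At fig: go left to cedar.
          At cedar: go left to elm.
            elm is a leaf — visit elm.
          Visit cedar.
          At cedar: no right child.
        Visit fig.
        At fig: no right child.
      Visit fir.
      At fir: no right child.
Full in-order sequence: fern, poppy, bay, iris, kale, reed, plum, elm, cedar, fig, fir.

3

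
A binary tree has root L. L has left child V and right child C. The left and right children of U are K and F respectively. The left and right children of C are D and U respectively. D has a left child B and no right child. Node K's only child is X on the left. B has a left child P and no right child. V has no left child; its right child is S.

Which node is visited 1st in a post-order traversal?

Post-order visits the left subtree, then the right subtree, then the node.
At L: go left to V.
  At V: no left child.
  At V: go right to S.
    S is a leaf — visit S.
  Visit V.
At L: go right to C.
  At C: go left to D.
    At D: go left to B.
      At B: go left to P.
        P is a leaf — visit P.
      At B: no right child.
      Visit B.
    At D: no right child.
    Visit D.
  At C: go right to U.
    At U: go left to K.
      At K: go left to X.
        X is a leaf — visit X.
      At K: no right child.
      Visit K.
    At U: go right to F.
      F is a leaf — visit F.
    Visit U.
  Visit C.
Visit L.
Full post-order sequence: S, V, P, B, D, X, K, F, U, C, L.

S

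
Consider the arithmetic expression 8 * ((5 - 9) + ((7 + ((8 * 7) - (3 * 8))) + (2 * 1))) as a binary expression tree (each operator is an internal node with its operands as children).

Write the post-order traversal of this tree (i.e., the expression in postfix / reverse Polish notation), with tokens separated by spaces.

8 5 9 - 7 8 7 * 3 8 * - + 2 1 * + + *

Post-order on an expression tree gives postfix notation: for each operator, emit left operand, right operand, then the operator.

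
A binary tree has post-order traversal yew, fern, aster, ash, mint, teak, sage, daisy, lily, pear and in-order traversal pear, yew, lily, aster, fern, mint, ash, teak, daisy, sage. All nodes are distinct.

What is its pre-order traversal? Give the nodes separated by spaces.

The last element of post-order is the root; it splits in-order into left and right subtrees.
Root pear: left subtree has 0 nodes { }, right has 9 {yew, lily, aster, fern, mint, ash, teak, daisy, sage}.
  Root lily: left subtree has 1 node {yew}, right has 7 {aster, fern, mint, ash, teak, daisy, sage}.
    Root daisy: left subtree has 5 nodes {aster, fern, mint, ash, teak}, right has 1 {sage}.
      Root teak: left subtree has 4 nodes {aster, fern, mint, ash}, right has 0 { }.
        Root mint: left subtree has 2 nodes {aster, fern}, right has 1 {ash}.
          Root aster: left subtree has 0 nodes { }, right has 1 {fern}.

pear lily yew daisy teak mint aster fern ash sage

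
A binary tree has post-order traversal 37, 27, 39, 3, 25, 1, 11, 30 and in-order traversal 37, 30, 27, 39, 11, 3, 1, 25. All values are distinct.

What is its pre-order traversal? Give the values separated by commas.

30, 37, 11, 39, 27, 1, 3, 25

The last element of post-order is the root; it splits in-order into left and right subtrees.
Root 30: left subtree has 1 node {37}, right has 6 {27, 39, 11, 3, 1, 25}.
  Root 11: left subtree has 2 nodes {27, 39}, right has 3 {3, 1, 25}.
    Root 39: left subtree has 1 node {27}, right has 0 { }.
    Root 1: left subtree has 1 node {3}, right has 1 {25}.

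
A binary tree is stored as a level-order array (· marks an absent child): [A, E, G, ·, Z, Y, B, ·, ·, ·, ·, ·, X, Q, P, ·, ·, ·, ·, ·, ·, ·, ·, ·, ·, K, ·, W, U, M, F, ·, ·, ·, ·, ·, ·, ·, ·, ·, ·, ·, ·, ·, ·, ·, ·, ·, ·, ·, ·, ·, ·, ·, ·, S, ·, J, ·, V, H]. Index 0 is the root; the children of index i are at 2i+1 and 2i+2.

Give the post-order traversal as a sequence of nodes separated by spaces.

Z E K X Y S W J U Q V H M F P B G A

Post-order visits the left subtree, then the right subtree, then the node.
At A: go left to E.
  At E: no left child.
  At E: go right to Z.
    Z is a leaf — visit Z.
  Visit E.
At A: go right to G.
  At G: go left to Y.
    At Y: no left child.
    At Y: go right to X.
      At X: go left to K.
        K is a leaf — visit K.
      At X: no right child.
      Visit X.
    Visit Y.
  At G: go right to B.
    At B: go left to Q.
      At Q: go left to W.
        At W: go left to S.
          S is a leaf — visit S.
        At W: no right child.
        Visit W.
      At Q: go right to U.
        At U: go left to J.
          J is a leaf — visit J.
        At U: no right child.
        Visit U.
      Visit Q.
    At B: go right to P.
      At P: go left to M.
        At M: go left to V.
          V is a leaf — visit V.
        At M: go right to H.
          H is a leaf — visit H.
        Visit M.
      At P: go right to F.
        F is a leaf — visit F.
      Visit P.
    Visit B.
  Visit G.
Visit A.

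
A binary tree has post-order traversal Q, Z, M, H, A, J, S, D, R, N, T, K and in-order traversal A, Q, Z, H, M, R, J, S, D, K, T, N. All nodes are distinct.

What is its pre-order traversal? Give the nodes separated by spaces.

The last element of post-order is the root; it splits in-order into left and right subtrees.
Root K: left subtree has 9 nodes {A, Q, Z, H, M, R, J, S, D}, right has 2 {T, N}.
  Root R: left subtree has 5 nodes {A, Q, Z, H, M}, right has 3 {J, S, D}.
    Root A: left subtree has 0 nodes { }, right has 4 {Q, Z, H, M}.
      Root H: left subtree has 2 nodes {Q, Z}, right has 1 {M}.
        Root Z: left subtree has 1 node {Q}, right has 0 { }.
    Root D: left subtree has 2 nodes {J, S}, right has 0 { }.
      Root S: left subtree has 1 node {J}, right has 0 { }.
  Root T: left subtree has 0 nodes { }, right has 1 {N}.

K R A H Z Q M D S J T N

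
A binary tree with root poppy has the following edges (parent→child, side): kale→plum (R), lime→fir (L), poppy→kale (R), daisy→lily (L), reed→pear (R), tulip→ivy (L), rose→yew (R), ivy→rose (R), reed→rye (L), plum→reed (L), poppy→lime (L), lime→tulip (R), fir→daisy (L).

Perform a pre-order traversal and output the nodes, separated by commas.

poppy, lime, fir, daisy, lily, tulip, ivy, rose, yew, kale, plum, reed, rye, pear

Pre-order visits the node, then its left subtree, then its right subtree.
Visit poppy.
At poppy: go left to lime.
  Visit lime.
  At lime: go left to fir.
    Visit fir.
    At fir: go left to daisy.
      Visit daisy.
      At daisy: go left to lily.
        lily is a leaf — visit lily.
      At daisy: no right child.
    At fir: no right child.
  At lime: go right to tulip.
    Visit tulip.
    At tulip: go left to ivy.
      Visit ivy.
      At ivy: no left child.
      At ivy: go right to rose.
        Visit rose.
        At rose: no left child.
        At rose: go right to yew.
          yew is a leaf — visit yew.
    At tulip: no right child.
At poppy: go right to kale.
  Visit kale.
  At kale: no left child.
  At kale: go right to plum.
    Visit plum.
    At plum: go left to reed.
      Visit reed.
      At reed: go left to rye.
        rye is a leaf — visit rye.
      At reed: go right to pear.
        pear is a leaf — visit pear.
    At plum: no right child.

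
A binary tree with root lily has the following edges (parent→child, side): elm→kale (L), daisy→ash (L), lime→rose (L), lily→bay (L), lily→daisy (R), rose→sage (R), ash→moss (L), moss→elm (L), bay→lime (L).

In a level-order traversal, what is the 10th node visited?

kale

Level-order visits nodes level by level from the root, left to right within each level.
Level 0: lily
Level 1: bay, daisy
Level 2: lime, ash
Level 3: rose, moss
Level 4: sage, elm
Level 5: kale
Full level-order sequence: lily, bay, daisy, lime, ash, rose, moss, sage, elm, kale.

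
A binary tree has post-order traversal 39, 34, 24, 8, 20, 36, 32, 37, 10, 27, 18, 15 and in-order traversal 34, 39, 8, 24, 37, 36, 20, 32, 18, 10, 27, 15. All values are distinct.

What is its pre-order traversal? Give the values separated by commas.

15, 18, 37, 8, 34, 39, 24, 32, 36, 20, 27, 10

The last element of post-order is the root; it splits in-order into left and right subtrees.
Root 15: left subtree has 11 nodes {34, 39, 8, 24, 37, 36, 20, 32, 18, 10, 27}, right has 0 { }.
  Root 18: left subtree has 8 nodes {34, 39, 8, 24, 37, 36, 20, 32}, right has 2 {10, 27}.
    Root 37: left subtree has 4 nodes {34, 39, 8, 24}, right has 3 {36, 20, 32}.
      Root 8: left subtree has 2 nodes {34, 39}, right has 1 {24}.
        Root 34: left subtree has 0 nodes { }, right has 1 {39}.
      Root 32: left subtree has 2 nodes {36, 20}, right has 0 { }.
        Root 36: left subtree has 0 nodes { }, right has 1 {20}.
    Root 27: left subtree has 1 node {10}, right has 0 { }.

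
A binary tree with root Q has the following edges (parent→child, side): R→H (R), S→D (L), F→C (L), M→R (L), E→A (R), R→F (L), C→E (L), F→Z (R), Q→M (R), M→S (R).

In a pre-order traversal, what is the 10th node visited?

Pre-order visits the node, then its left subtree, then its right subtree.
Visit Q.
At Q: no left child.
At Q: go right to M.
  Visit M.
  At M: go left to R.
    Visit R.
    At R: go left to F.
      Visit F.
      At F: go left to C.
        Visit C.
        At C: go left to E.
          Visit E.
          At E: no left child.
          At E: go right to A.
            A is a leaf — visit A.
        At C: no right child.
      At F: go right to Z.
        Z is a leaf — visit Z.
    At R: go right to H.
      H is a leaf — visit H.
  At M: go right to S.
    Visit S.
    At S: go left to D.
      D is a leaf — visit D.
    At S: no right child.
Full pre-order sequence: Q, M, R, F, C, E, A, Z, H, S, D.

S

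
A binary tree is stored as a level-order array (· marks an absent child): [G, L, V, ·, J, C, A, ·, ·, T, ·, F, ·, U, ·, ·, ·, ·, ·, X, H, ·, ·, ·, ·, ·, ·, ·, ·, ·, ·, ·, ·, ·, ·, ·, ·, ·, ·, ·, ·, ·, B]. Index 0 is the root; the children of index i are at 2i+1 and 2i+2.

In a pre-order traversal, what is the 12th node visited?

U

Pre-order visits the node, then its left subtree, then its right subtree.
Visit G.
At G: go left to L.
  Visit L.
  At L: no left child.
  At L: go right to J.
    Visit J.
    At J: go left to T.
      Visit T.
      At T: go left to X.
        X is a leaf — visit X.
      At T: go right to H.
        Visit H.
        At H: no left child.
        At H: go right to B.
          B is a leaf — visit B.
    At J: no right child.
At G: go right to V.
  Visit V.
  At V: go left to C.
    Visit C.
    At C: go left to F.
      F is a leaf — visit F.
    At C: no right child.
  At V: go right to A.
    Visit A.
    At A: go left to U.
      U is a leaf — visit U.
    At A: no right child.
Full pre-order sequence: G, L, J, T, X, H, B, V, C, F, A, U.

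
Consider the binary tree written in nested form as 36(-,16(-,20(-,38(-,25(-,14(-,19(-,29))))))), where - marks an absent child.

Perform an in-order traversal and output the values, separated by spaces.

36 16 20 38 25 14 19 29

In-order visits the left subtree, then the node, then the right subtree.
At 36: no left child.
Visit 36.
At 36: go right to 16.
  At 16: no left child.
  Visit 16.
  At 16: go right to 20.
    At 20: no left child.
    Visit 20.
    At 20: go right to 38.
      At 38: no left child.
      Visit 38.
      At 38: go right to 25.
        At 25: no left child.
        Visit 25.
        At 25: go right to 14.
          At 14: no left child.
          Visit 14.
          At 14: go right to 19.
            At 19: no left child.
            Visit 19.
            At 19: go right to 29.
              29 is a leaf — visit 29.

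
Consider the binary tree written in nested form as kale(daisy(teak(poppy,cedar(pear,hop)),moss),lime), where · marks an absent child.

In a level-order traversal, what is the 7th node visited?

cedar

Level-order visits nodes level by level from the root, left to right within each level.
Level 0: kale
Level 1: daisy, lime
Level 2: teak, moss
Level 3: poppy, cedar
Level 4: pear, hop
Full level-order sequence: kale, daisy, lime, teak, moss, poppy, cedar, pear, hop.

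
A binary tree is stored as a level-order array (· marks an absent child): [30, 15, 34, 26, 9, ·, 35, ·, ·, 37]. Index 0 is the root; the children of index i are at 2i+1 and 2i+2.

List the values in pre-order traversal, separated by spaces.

Pre-order visits the node, then its left subtree, then its right subtree.
Visit 30.
At 30: go left to 15.
  Visit 15.
  At 15: go left to 26.
    26 is a leaf — visit 26.
  At 15: go right to 9.
    Visit 9.
    At 9: go left to 37.
      37 is a leaf — visit 37.
    At 9: no right child.
At 30: go right to 34.
  Visit 34.
  At 34: no left child.
  At 34: go right to 35.
    35 is a leaf — visit 35.

30 15 26 9 37 34 35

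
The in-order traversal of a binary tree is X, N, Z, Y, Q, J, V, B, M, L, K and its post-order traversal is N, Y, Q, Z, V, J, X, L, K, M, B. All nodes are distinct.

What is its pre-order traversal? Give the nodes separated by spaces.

B X J Z N Q Y V M K L

The last element of post-order is the root; it splits in-order into left and right subtrees.
Root B: left subtree has 7 nodes {X, N, Z, Y, Q, J, V}, right has 3 {M, L, K}.
  Root X: left subtree has 0 nodes { }, right has 6 {N, Z, Y, Q, J, V}.
    Root J: left subtree has 4 nodes {N, Z, Y, Q}, right has 1 {V}.
      Root Z: left subtree has 1 node {N}, right has 2 {Y, Q}.
        Root Q: left subtree has 1 node {Y}, right has 0 { }.
  Root M: left subtree has 0 nodes { }, right has 2 {L, K}.
    Root K: left subtree has 1 node {L}, right has 0 { }.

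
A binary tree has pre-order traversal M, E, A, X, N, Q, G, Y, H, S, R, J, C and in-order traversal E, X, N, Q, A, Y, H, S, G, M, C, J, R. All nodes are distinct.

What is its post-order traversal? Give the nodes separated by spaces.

The first element of pre-order is the root; it splits in-order into left and right subtrees.
Root M: left subtree has 9 nodes {E, X, N, Q, A, Y, H, S, G}, right has 3 {C, J, R}.
  Root E: left subtree has 0 nodes { }, right has 8 {X, N, Q, A, Y, H, S, G}.
    Root A: left subtree has 3 nodes {X, N, Q}, right has 4 {Y, H, S, G}.
      Root X: left subtree has 0 nodes { }, right has 2 {N, Q}.
        Root N: left subtree has 0 nodes { }, right has 1 {Q}.
      Root G: left subtree has 3 nodes {Y, H, S}, right has 0 { }.
        Root Y: left subtree has 0 nodes { }, right has 2 {H, S}.
          Root H: left subtree has 0 nodes { }, right has 1 {S}.
  Root R: left subtree has 2 nodes {C, J}, right has 0 { }.
    Root J: left subtree has 1 node {C}, right has 0 { }.

Q N X S H Y G A E C J R M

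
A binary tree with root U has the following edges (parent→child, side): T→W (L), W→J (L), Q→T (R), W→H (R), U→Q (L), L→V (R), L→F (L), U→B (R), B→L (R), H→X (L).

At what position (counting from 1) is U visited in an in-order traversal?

7

In-order visits the left subtree, then the node, then the right subtree.
At U: go left to Q.
  At Q: no left child.
  Visit Q.
  At Q: go right to T.
    At T: go left to W.
      At W: go left to J.
        J is a leaf — visit J.
      Visit W.
      At W: go right to H.
        At H: go left to X.
          X is a leaf — visit X.
        Visit H.
        At H: no right child.
    Visit T.
    At T: no right child.
Visit U.
At U: go right to B.
  At B: no left child.
  Visit B.
  At B: go right to L.
    At L: go left to F.
      F is a leaf — visit F.
    Visit L.
    At L: go right to V.
      V is a leaf — visit V.
Full in-order sequence: Q, J, W, X, H, T, U, B, F, L, V.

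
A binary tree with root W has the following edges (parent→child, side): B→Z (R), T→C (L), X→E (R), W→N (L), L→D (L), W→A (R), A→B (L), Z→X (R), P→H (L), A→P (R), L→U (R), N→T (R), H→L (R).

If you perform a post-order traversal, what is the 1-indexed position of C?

Post-order visits the left subtree, then the right subtree, then the node.
At W: go left to N.
  At N: no left child.
  At N: go right to T.
    At T: go left to C.
      C is a leaf — visit C.
    At T: no right child.
    Visit T.
  Visit N.
At W: go right to A.
  At A: go left to B.
    At B: no left child.
    At B: go right to Z.
      At Z: no left child.
      At Z: go right to X.
        At X: no left child.
        At X: go right to E.
          E is a leaf — visit E.
        Visit X.
      Visit Z.
    Visit B.
  At A: go right to P.
    At P: go left to H.
      At H: no left child.
      At H: go right to L.
        At L: go left to D.
          D is a leaf — visit D.
        At L: go right to U.
          U is a leaf — visit U.
        Visit L.
      Visit H.
    At P: no right child.
    Visit P.
  Visit A.
Visit W.
Full post-order sequence: C, T, N, E, X, Z, B, D, U, L, H, P, A, W.

1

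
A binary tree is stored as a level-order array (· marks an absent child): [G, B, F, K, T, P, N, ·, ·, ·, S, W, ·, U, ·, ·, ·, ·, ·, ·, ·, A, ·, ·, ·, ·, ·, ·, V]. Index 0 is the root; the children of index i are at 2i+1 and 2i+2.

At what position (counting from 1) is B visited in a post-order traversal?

Post-order visits the left subtree, then the right subtree, then the node.
At G: go left to B.
  At B: go left to K.
    K is a leaf — visit K.
  At B: go right to T.
    At T: no left child.
    At T: go right to S.
      At S: go left to A.
        A is a leaf — visit A.
      At S: no right child.
      Visit S.
    Visit T.
  Visit B.
At G: go right to F.
  At F: go left to P.
    At P: go left to W.
      W is a leaf — visit W.
    At P: no right child.
    Visit P.
  At F: go right to N.
    At N: go left to U.
      At U: no left child.
      At U: go right to V.
        V is a leaf — visit V.
      Visit U.
    At N: no right child.
    Visit N.
  Visit F.
Visit G.
Full post-order sequence: K, A, S, T, B, W, P, V, U, N, F, G.

5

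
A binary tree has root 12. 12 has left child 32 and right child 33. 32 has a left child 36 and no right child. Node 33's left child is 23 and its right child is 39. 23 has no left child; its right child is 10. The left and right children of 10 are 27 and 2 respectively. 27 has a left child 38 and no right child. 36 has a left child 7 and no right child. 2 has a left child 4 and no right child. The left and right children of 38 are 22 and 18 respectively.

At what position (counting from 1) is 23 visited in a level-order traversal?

Level-order visits nodes level by level from the root, left to right within each level.
Level 0: 12
Level 1: 32, 33
Level 2: 36, 23, 39
Level 3: 7, 10
Level 4: 27, 2
Level 5: 38, 4
Level 6: 22, 18
Full level-order sequence: 12, 32, 33, 36, 23, 39, 7, 10, 27, 2, 38, 4, 22, 18.

5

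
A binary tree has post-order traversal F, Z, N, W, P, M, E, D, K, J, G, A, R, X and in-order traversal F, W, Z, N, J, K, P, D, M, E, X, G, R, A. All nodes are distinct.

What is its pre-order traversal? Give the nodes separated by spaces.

The last element of post-order is the root; it splits in-order into left and right subtrees.
Root X: left subtree has 10 nodes {F, W, Z, N, J, K, P, D, M, E}, right has 3 {G, R, A}.
  Root J: left subtree has 4 nodes {F, W, Z, N}, right has 5 {K, P, D, M, E}.
    Root W: left subtree has 1 node {F}, right has 2 {Z, N}.
      Root N: left subtree has 1 node {Z}, right has 0 { }.
    Root K: left subtree has 0 nodes { }, right has 4 {P, D, M, E}.
      Root D: left subtree has 1 node {P}, right has 2 {M, E}.
        Root E: left subtree has 1 node {M}, right has 0 { }.
  Root R: left subtree has 1 node {G}, right has 1 {A}.

X J W F N Z K D P E M R G A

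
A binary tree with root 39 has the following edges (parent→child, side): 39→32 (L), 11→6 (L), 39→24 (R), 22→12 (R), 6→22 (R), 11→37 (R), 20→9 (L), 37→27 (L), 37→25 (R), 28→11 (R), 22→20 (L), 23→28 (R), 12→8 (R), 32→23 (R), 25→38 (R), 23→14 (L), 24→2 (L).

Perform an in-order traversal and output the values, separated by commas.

32, 14, 23, 28, 6, 9, 20, 22, 12, 8, 11, 27, 37, 25, 38, 39, 2, 24

In-order visits the left subtree, then the node, then the right subtree.
At 39: go left to 32.
  At 32: no left child.
  Visit 32.
  At 32: go right to 23.
    At 23: go left to 14.
      14 is a leaf — visit 14.
    Visit 23.
    At 23: go right to 28.
      At 28: no left child.
      Visit 28.
      At 28: go right to 11.
        At 11: go left to 6.
          At 6: no left child.
          Visit 6.
          At 6: go right to 22.
            At 22: go left to 20.
              At 20: go left to 9.
                9 is a leaf — visit 9.
              Visit 20.
              At 20: no right child.
            Visit 22.
            At 22: go right to 12.
              At 12: no left child.
              Visit 12.
              At 12: go right to 8.
                8 is a leaf — visit 8.
        Visit 11.
        At 11: go right to 37.
          At 37: go left to 27.
            27 is a leaf — visit 27.
          Visit 37.
          At 37: go right to 25.
            At 25: no left child.
            Visit 25.
            At 25: go right to 38.
              38 is a leaf — visit 38.
Visit 39.
At 39: go right to 24.
  At 24: go left to 2.
    2 is a leaf — visit 2.
  Visit 24.
  At 24: no right child.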